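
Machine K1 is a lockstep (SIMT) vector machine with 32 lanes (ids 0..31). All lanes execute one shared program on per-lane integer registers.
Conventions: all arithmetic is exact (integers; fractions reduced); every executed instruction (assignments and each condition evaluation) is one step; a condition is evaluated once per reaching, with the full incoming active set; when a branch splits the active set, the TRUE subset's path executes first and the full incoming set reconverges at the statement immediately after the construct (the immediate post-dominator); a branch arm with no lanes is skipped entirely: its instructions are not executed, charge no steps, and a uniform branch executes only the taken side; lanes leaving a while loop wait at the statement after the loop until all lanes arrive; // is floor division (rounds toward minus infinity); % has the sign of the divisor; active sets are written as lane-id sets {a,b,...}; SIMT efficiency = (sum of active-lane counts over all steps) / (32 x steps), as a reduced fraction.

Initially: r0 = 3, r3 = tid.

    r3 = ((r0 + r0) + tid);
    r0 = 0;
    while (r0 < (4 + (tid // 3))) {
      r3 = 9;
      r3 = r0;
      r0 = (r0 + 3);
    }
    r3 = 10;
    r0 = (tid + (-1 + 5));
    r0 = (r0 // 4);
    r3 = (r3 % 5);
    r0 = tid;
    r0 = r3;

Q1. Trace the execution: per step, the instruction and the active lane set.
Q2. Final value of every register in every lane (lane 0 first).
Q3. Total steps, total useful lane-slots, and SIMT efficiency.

step 0: r3 <- ((r0 + r0) + tid)      {0,1,2,3,4,5,6,7,8,9,10,11,12,13,14,15,16,17,18,19,20,21,22,23,24,25,26,27,28,29,30,31}
step 1: r0 <- 0                      {0,1,2,3,4,5,6,7,8,9,10,11,12,13,14,15,16,17,18,19,20,21,22,23,24,25,26,27,28,29,30,31}
step 2: eval (r0 < (4 + (tid // 3))) {0,1,2,3,4,5,6,7,8,9,10,11,12,13,14,15,16,17,18,19,20,21,22,23,24,25,26,27,28,29,30,31}
step 3: r3 <- 9                      {0,1,2,3,4,5,6,7,8,9,10,11,12,13,14,15,16,17,18,19,20,21,22,23,24,25,26,27,28,29,30,31}
step 4: r3 <- r0                     {0,1,2,3,4,5,6,7,8,9,10,11,12,13,14,15,16,17,18,19,20,21,22,23,24,25,26,27,28,29,30,31}
step 5: r0 <- (r0 + 3)               {0,1,2,3,4,5,6,7,8,9,10,11,12,13,14,15,16,17,18,19,20,21,22,23,24,25,26,27,28,29,30,31}
step 6: eval (r0 < (4 + (tid // 3))) {0,1,2,3,4,5,6,7,8,9,10,11,12,13,14,15,16,17,18,19,20,21,22,23,24,25,26,27,28,29,30,31}
step 7: r3 <- 9                      {0,1,2,3,4,5,6,7,8,9,10,11,12,13,14,15,16,17,18,19,20,21,22,23,24,25,26,27,28,29,30,31}
step 8: r3 <- r0                     {0,1,2,3,4,5,6,7,8,9,10,11,12,13,14,15,16,17,18,19,20,21,22,23,24,25,26,27,28,29,30,31}
step 9: r0 <- (r0 + 3)               {0,1,2,3,4,5,6,7,8,9,10,11,12,13,14,15,16,17,18,19,20,21,22,23,24,25,26,27,28,29,30,31}
step 10: eval (r0 < (4 + (tid // 3))) {0,1,2,3,4,5,6,7,8,9,10,11,12,13,14,15,16,17,18,19,20,21,22,23,24,25,26,27,28,29,30,31}
step 11: r3 <- 9                      {9,10,11,12,13,14,15,16,17,18,19,20,21,22,23,24,25,26,27,28,29,30,31}
step 12: r3 <- r0                     {9,10,11,12,13,14,15,16,17,18,19,20,21,22,23,24,25,26,27,28,29,30,31}
step 13: r0 <- (r0 + 3)               {9,10,11,12,13,14,15,16,17,18,19,20,21,22,23,24,25,26,27,28,29,30,31}
step 14: eval (r0 < (4 + (tid // 3))) {9,10,11,12,13,14,15,16,17,18,19,20,21,22,23,24,25,26,27,28,29,30,31}
step 15: r3 <- 9                      {18,19,20,21,22,23,24,25,26,27,28,29,30,31}
step 16: r3 <- r0                     {18,19,20,21,22,23,24,25,26,27,28,29,30,31}
step 17: r0 <- (r0 + 3)               {18,19,20,21,22,23,24,25,26,27,28,29,30,31}
step 18: eval (r0 < (4 + (tid // 3))) {18,19,20,21,22,23,24,25,26,27,28,29,30,31}
step 19: r3 <- 9                      {27,28,29,30,31}
step 20: r3 <- r0                     {27,28,29,30,31}
step 21: r0 <- (r0 + 3)               {27,28,29,30,31}
step 22: eval (r0 < (4 + (tid // 3))) {27,28,29,30,31}
step 23: r3 <- 10                     {0,1,2,3,4,5,6,7,8,9,10,11,12,13,14,15,16,17,18,19,20,21,22,23,24,25,26,27,28,29,30,31}
step 24: r0 <- (tid + (-1 + 5))       {0,1,2,3,4,5,6,7,8,9,10,11,12,13,14,15,16,17,18,19,20,21,22,23,24,25,26,27,28,29,30,31}
step 25: r0 <- (r0 // 4)              {0,1,2,3,4,5,6,7,8,9,10,11,12,13,14,15,16,17,18,19,20,21,22,23,24,25,26,27,28,29,30,31}
step 26: r3 <- (r3 % 5)               {0,1,2,3,4,5,6,7,8,9,10,11,12,13,14,15,16,17,18,19,20,21,22,23,24,25,26,27,28,29,30,31}
step 27: r0 <- tid                    {0,1,2,3,4,5,6,7,8,9,10,11,12,13,14,15,16,17,18,19,20,21,22,23,24,25,26,27,28,29,30,31}
step 28: r0 <- r3                     {0,1,2,3,4,5,6,7,8,9,10,11,12,13,14,15,16,17,18,19,20,21,22,23,24,25,26,27,28,29,30,31}

Answer: 29 steps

r0: 0,0,0,0,0,0,0,0,0,0,0,0,0,0,0,0,0,0,0,0,0,0,0,0,0,0,0,0,0,0,0,0
r3: 0,0,0,0,0,0,0,0,0,0,0,0,0,0,0,0,0,0,0,0,0,0,0,0,0,0,0,0,0,0,0,0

steps = 29; useful = 712; efficiency = 712/928 = 89/116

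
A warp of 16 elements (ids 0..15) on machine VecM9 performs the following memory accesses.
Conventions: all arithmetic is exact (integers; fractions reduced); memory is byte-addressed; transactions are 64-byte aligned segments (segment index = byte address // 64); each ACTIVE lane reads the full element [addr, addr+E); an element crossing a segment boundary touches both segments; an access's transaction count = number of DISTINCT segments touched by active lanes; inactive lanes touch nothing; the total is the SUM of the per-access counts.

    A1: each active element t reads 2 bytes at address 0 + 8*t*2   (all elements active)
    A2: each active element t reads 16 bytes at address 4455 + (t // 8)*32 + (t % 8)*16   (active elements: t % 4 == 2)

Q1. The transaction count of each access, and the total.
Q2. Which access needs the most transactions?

A1: 4 transactions
A2: 2 transactions

Answer: 4,2; total 6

Answer: A1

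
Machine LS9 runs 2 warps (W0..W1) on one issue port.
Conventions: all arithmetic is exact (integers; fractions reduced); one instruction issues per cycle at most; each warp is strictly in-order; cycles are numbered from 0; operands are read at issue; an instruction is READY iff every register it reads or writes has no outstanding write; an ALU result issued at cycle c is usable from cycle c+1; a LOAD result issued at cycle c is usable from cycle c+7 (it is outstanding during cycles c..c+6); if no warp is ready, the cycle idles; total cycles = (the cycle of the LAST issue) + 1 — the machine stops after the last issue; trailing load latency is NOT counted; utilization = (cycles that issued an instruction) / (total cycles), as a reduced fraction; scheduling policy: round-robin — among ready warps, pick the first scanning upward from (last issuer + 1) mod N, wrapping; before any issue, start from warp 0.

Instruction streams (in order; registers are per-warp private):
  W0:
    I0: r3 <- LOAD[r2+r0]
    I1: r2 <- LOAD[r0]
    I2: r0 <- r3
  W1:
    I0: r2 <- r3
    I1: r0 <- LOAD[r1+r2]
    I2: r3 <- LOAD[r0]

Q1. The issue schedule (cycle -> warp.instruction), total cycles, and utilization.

cycle 0: W0.I0
cycle 1: W1.I0
cycle 2: W0.I1
cycle 3: W1.I1
cycle 4: idle
cycle 5: idle
cycle 6: idle
cycle 7: W0.I2
cycle 8: idle
cycle 9: idle
cycle 10: W1.I2

Answer: 11 cycles, utilization 6/11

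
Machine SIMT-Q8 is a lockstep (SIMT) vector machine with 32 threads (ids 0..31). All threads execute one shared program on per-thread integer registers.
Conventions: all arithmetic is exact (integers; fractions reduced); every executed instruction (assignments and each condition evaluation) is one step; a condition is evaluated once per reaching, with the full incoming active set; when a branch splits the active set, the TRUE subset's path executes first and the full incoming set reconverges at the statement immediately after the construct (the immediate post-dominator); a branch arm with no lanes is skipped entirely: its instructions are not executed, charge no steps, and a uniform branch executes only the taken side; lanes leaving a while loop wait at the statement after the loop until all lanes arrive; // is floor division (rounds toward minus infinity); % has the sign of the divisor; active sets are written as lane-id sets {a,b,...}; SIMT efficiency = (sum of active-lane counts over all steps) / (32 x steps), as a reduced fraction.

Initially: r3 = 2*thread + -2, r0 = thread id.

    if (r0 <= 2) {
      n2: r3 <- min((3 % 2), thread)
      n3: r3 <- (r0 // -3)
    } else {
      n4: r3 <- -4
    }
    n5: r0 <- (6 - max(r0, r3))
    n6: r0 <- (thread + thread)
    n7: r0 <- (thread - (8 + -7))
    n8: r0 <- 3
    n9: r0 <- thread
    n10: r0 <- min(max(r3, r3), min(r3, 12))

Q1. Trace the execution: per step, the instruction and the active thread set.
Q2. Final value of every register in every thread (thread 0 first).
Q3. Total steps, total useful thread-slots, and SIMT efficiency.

step 0: eval (r0 <= 2)               {0,1,2,3,4,5,6,7,8,9,10,11,12,13,14,15,16,17,18,19,20,21,22,23,24,25,26,27,28,29,30,31}
step 1: r3 <- min((3 % 2), thread)   {0,1,2}
step 2: r3 <- (r0 // -3)             {0,1,2}
step 3: r3 <- -4                     {3,4,5,6,7,8,9,10,11,12,13,14,15,16,17,18,19,20,21,22,23,24,25,26,27,28,29,30,31}
step 4: r0 <- (6 - max(r0, r3))      {0,1,2,3,4,5,6,7,8,9,10,11,12,13,14,15,16,17,18,19,20,21,22,23,24,25,26,27,28,29,30,31}
step 5: r0 <- (thread + thread)      {0,1,2,3,4,5,6,7,8,9,10,11,12,13,14,15,16,17,18,19,20,21,22,23,24,25,26,27,28,29,30,31}
step 6: r0 <- (thread - (8 + -7))    {0,1,2,3,4,5,6,7,8,9,10,11,12,13,14,15,16,17,18,19,20,21,22,23,24,25,26,27,28,29,30,31}
step 7: r0 <- 3                      {0,1,2,3,4,5,6,7,8,9,10,11,12,13,14,15,16,17,18,19,20,21,22,23,24,25,26,27,28,29,30,31}
step 8: r0 <- thread                 {0,1,2,3,4,5,6,7,8,9,10,11,12,13,14,15,16,17,18,19,20,21,22,23,24,25,26,27,28,29,30,31}
step 9: r0 <- min(max(r3, r3), min(r3, 12)) {0,1,2,3,4,5,6,7,8,9,10,11,12,13,14,15,16,17,18,19,20,21,22,23,24,25,26,27,28,29,30,31}

Answer: 10 steps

r3: 0,-1,-1,-4,-4,-4,-4,-4,-4,-4,-4,-4,-4,-4,-4,-4,-4,-4,-4,-4,-4,-4,-4,-4,-4,-4,-4,-4,-4,-4,-4,-4
r0: 0,-1,-1,-4,-4,-4,-4,-4,-4,-4,-4,-4,-4,-4,-4,-4,-4,-4,-4,-4,-4,-4,-4,-4,-4,-4,-4,-4,-4,-4,-4,-4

steps = 10; useful = 259; efficiency = 259/320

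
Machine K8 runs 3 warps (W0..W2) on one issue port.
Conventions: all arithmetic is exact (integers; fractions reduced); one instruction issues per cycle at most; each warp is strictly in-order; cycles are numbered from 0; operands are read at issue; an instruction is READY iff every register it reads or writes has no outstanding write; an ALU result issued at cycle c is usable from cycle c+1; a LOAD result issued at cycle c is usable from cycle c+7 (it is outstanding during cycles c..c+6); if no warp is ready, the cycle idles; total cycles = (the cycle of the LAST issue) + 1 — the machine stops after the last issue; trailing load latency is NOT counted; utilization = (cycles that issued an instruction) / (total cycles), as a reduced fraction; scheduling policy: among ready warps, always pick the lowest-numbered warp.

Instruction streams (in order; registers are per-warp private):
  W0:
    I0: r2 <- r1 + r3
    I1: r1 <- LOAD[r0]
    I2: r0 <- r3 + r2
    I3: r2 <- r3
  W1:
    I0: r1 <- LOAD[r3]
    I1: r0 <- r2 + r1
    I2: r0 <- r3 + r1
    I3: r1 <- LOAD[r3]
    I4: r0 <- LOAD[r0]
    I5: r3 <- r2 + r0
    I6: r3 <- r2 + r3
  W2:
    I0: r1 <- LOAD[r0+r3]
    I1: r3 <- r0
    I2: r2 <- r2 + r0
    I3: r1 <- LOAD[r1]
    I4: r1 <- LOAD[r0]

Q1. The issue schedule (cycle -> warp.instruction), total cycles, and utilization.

cycle 0: W0.I0
cycle 1: W0.I1
cycle 2: W0.I2
cycle 3: W0.I3
cycle 4: W1.I0
cycle 5: W2.I0
cycle 6: W2.I1
cycle 7: W2.I2
cycle 8: idle
cycle 9: idle
cycle 10: idle
cycle 11: W1.I1
cycle 12: W1.I2
cycle 13: W1.I3
cycle 14: W1.I4
cycle 15: W2.I3
cycle 16: idle
cycle 17: idle
cycle 18: idle
cycle 19: idle
cycle 20: idle
cycle 21: W1.I5
cycle 22: W1.I6
cycle 23: W2.I4

Answer: 24 cycles, utilization 2/3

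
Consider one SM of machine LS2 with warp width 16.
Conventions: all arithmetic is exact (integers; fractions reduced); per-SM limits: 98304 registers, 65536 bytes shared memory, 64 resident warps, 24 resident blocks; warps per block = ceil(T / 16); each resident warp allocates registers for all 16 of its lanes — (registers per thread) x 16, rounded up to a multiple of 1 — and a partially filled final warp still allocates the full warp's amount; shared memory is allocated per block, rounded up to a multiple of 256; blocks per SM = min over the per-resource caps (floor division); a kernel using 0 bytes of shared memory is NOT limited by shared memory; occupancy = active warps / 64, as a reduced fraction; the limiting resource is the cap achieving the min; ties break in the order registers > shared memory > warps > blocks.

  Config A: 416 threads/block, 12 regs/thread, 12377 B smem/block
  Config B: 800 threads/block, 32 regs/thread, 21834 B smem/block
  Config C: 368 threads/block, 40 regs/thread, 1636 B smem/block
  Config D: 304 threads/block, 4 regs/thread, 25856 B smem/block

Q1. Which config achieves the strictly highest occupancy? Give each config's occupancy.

occupancies: A 13/16, B 25/32, C 23/32, D 19/32

Answer: A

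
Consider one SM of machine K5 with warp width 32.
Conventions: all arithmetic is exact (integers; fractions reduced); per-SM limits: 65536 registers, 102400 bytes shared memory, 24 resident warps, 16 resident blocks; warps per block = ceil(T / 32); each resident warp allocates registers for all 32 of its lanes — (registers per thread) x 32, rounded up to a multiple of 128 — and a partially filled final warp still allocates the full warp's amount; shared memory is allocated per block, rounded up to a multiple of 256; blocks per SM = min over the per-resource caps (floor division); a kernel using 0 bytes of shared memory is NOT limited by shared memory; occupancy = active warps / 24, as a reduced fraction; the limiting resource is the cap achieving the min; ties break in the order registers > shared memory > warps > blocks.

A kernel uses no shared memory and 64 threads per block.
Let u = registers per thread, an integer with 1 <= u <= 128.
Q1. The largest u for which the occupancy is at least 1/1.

Answer: u = 84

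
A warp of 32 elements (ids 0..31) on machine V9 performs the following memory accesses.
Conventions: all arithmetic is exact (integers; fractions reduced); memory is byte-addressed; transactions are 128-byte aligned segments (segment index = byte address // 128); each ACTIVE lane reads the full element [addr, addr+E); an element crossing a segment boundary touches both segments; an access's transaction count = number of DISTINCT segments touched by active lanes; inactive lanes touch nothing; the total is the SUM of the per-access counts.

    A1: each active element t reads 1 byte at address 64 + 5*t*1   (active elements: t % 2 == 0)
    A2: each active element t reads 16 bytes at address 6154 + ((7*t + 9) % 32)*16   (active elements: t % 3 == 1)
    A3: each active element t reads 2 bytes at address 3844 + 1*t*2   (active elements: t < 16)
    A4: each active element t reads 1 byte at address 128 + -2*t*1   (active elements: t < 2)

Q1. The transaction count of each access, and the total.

A1: 2 transactions
A2: 4 transactions
A3: 1 transaction
A4: 2 transactions

Answer: 2,4,1,2; total 9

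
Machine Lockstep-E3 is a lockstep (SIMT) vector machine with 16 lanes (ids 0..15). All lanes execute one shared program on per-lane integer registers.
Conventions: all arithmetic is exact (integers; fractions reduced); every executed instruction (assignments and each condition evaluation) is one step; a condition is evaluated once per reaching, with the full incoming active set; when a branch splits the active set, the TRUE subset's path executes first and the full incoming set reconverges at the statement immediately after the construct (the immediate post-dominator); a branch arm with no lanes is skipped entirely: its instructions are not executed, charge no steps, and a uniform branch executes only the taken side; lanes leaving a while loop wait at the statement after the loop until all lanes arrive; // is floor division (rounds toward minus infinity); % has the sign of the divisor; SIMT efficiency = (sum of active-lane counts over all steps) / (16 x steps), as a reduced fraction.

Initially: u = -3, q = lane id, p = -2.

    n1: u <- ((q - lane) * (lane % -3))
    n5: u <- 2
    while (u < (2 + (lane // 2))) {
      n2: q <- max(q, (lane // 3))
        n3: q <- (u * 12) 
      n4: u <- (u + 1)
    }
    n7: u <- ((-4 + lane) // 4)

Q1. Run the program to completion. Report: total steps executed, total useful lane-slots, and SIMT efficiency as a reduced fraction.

Answer: 32 steps, 288 useful, 9/16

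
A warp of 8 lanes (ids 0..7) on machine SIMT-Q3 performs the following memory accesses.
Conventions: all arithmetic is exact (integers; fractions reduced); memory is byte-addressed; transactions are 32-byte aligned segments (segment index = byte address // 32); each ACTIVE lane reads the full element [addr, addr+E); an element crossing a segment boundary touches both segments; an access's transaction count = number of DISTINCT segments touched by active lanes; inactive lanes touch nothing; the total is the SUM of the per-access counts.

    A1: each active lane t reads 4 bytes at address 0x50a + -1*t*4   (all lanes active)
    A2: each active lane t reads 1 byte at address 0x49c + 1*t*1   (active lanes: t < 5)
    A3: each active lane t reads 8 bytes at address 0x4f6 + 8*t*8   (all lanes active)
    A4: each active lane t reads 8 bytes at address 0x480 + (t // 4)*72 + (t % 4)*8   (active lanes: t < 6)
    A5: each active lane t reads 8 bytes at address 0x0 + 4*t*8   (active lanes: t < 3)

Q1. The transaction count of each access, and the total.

A1: 2 transactions
A2: 2 transactions
A3: 8 transactions
A4: 2 transactions
A5: 3 transactions

Answer: 2,2,8,2,3; total 17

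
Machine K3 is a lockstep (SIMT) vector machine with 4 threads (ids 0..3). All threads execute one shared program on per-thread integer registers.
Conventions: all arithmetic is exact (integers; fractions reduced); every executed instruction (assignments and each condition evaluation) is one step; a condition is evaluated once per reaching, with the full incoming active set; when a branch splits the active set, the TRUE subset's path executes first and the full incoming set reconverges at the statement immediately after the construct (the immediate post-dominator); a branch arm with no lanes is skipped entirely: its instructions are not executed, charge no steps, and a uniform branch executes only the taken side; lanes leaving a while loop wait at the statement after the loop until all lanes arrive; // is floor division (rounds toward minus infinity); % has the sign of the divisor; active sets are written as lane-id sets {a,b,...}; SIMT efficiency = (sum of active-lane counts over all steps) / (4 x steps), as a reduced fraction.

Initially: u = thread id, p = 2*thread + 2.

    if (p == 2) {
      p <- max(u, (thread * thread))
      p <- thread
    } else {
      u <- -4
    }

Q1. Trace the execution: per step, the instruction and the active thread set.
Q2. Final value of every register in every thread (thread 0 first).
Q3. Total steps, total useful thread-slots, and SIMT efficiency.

step 0: eval (p == 2)                {0,1,2,3}
step 1: p <- max(u, (thread * thread)) {0}
step 2: p <- thread                  {0}
step 3: u <- -4                      {1,2,3}

Answer: 4 steps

u: 0,-4,-4,-4
p: 0,4,6,8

steps = 4; useful = 9; efficiency = 9/16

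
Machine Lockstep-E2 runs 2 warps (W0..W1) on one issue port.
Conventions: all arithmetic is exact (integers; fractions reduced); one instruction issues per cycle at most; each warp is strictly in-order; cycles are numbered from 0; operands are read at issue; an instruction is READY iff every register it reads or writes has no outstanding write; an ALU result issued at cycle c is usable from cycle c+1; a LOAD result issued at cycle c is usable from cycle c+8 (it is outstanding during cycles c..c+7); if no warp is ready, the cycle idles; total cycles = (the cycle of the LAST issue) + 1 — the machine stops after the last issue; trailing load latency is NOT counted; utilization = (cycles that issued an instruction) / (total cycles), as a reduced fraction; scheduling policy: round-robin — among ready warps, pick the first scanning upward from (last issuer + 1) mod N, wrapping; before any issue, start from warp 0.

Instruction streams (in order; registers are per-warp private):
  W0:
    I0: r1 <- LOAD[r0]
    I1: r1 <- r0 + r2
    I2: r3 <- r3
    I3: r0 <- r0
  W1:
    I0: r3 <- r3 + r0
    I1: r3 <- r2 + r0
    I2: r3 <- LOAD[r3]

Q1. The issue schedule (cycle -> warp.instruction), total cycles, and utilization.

cycle 0: W0.I0
cycle 1: W1.I0
cycle 2: W1.I1
cycle 3: W1.I2
cycle 4: idle
cycle 5: idle
cycle 6: idle
cycle 7: idle
cycle 8: W0.I1
cycle 9: W0.I2
cycle 10: W0.I3

Answer: 11 cycles, utilization 7/11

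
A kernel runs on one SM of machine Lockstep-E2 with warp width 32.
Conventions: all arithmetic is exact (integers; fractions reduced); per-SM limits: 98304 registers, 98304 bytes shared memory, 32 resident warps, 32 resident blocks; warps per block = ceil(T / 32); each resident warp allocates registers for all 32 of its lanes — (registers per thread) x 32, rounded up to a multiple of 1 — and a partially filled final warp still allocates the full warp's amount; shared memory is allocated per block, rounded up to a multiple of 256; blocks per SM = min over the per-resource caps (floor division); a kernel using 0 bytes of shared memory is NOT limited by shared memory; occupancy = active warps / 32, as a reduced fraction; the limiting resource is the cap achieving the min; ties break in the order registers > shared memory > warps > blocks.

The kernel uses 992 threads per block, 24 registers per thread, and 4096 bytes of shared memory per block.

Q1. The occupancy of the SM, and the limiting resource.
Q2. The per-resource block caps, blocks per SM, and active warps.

Answer: occupancy 31/32, limited by warps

registers: 4 blocks
shared memory: 24 blocks
warps: 1 block
blocks: 32 blocks

Answer: 1 block, 31 active warps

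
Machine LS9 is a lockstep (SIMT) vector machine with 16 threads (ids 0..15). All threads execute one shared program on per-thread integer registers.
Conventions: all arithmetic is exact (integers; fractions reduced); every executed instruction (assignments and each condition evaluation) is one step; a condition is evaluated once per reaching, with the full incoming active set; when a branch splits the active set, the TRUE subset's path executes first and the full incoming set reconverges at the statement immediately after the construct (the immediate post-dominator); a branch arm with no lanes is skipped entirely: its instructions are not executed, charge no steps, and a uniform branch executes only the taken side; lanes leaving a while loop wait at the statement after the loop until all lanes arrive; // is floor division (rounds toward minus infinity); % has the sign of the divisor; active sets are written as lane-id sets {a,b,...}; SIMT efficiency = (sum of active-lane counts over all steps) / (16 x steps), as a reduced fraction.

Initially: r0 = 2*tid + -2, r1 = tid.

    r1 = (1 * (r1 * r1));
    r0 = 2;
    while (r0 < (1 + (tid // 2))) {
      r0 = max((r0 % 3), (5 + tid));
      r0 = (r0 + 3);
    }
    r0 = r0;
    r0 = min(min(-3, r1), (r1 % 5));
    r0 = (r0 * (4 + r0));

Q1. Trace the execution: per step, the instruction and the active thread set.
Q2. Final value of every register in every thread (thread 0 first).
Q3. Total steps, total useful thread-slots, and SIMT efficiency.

step 0: r1 <- (1 * (r1 * r1))        {0,1,2,3,4,5,6,7,8,9,10,11,12,13,14,15}
step 1: r0 <- 2                      {0,1,2,3,4,5,6,7,8,9,10,11,12,13,14,15}
step 2: eval (r0 < (1 + (tid // 2))) {0,1,2,3,4,5,6,7,8,9,10,11,12,13,14,15}
step 3: r0 <- max((r0 % 3), (5 + tid)) {4,5,6,7,8,9,10,11,12,13,14,15}
step 4: r0 <- (r0 + 3)               {4,5,6,7,8,9,10,11,12,13,14,15}
step 5: eval (r0 < (1 + (tid // 2))) {4,5,6,7,8,9,10,11,12,13,14,15}
step 6: r0 <- r0                     {0,1,2,3,4,5,6,7,8,9,10,11,12,13,14,15}
step 7: r0 <- min(min(-3, r1), (r1 % 5)) {0,1,2,3,4,5,6,7,8,9,10,11,12,13,14,15}
step 8: r0 <- (r0 * (4 + r0))        {0,1,2,3,4,5,6,7,8,9,10,11,12,13,14,15}

Answer: 9 steps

r0: -3,-3,-3,-3,-3,-3,-3,-3,-3,-3,-3,-3,-3,-3,-3,-3
r1: 0,1,4,9,16,25,36,49,64,81,100,121,144,169,196,225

steps = 9; useful = 132; efficiency = 132/144 = 11/12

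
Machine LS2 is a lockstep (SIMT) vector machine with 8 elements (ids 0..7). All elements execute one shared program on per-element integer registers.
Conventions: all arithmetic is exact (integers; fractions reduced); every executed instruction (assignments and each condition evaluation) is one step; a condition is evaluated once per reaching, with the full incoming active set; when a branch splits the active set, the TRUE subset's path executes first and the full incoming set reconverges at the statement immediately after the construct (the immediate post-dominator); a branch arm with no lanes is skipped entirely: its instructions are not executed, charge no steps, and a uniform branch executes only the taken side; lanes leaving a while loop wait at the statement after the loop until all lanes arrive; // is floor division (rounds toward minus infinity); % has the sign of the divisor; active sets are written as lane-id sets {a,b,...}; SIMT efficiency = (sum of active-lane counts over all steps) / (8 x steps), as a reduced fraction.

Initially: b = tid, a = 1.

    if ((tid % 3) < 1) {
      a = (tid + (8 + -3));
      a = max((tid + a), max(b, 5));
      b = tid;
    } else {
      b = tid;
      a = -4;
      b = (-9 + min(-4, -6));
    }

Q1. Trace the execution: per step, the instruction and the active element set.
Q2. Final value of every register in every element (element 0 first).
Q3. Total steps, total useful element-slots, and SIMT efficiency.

step 0: eval ((tid % 3) < 1)         {0,1,2,3,4,5,6,7}
step 1: a <- (tid + (8 + -3))        {0,3,6}
step 2: a <- max((tid + a), max(b, 5)) {0,3,6}
step 3: b <- tid                     {0,3,6}
step 4: b <- tid                     {1,2,4,5,7}
step 5: a <- -4                      {1,2,4,5,7}
step 6: b <- (-9 + min(-4, -6))      {1,2,4,5,7}

Answer: 7 steps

b: 0,-15,-15,3,-15,-15,6,-15
a: 5,-4,-4,11,-4,-4,17,-4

steps = 7; useful = 32; efficiency = 32/56 = 4/7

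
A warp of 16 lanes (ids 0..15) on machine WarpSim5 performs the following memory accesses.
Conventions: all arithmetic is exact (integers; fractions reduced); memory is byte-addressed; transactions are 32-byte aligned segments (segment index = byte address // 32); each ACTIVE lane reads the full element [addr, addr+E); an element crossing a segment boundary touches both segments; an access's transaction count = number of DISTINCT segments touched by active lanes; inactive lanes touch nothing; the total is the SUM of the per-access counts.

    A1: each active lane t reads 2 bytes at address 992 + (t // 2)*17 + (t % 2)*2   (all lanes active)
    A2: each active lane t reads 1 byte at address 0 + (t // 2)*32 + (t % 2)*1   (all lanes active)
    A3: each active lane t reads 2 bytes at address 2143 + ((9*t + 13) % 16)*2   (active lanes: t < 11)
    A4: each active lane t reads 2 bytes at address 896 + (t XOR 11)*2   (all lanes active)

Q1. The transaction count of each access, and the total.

A1: 4 transactions
A2: 8 transactions
A3: 1 transaction
A4: 1 transaction

Answer: 4,8,1,1; total 14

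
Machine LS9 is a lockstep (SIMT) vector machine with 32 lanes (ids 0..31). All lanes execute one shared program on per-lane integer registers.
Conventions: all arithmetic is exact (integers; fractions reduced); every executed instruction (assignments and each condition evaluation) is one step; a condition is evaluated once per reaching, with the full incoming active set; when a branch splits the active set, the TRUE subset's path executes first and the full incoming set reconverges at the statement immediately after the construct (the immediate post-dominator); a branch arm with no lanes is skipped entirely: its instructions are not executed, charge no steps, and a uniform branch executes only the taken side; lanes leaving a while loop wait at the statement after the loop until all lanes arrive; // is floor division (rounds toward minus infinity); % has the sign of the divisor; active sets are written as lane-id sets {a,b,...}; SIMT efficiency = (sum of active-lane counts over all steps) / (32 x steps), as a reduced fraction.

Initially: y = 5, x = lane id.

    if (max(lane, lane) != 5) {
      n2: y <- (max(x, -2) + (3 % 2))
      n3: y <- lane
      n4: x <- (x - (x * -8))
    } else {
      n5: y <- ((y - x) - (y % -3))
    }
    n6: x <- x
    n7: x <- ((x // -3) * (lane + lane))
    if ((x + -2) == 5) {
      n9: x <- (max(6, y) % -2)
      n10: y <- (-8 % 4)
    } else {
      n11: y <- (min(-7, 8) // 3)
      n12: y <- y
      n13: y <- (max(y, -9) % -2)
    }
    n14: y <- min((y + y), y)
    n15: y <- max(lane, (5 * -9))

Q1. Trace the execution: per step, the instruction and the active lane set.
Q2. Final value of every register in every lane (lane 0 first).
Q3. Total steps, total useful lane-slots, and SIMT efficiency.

step 0: eval (max(lane, lane) != 5)  {0,1,2,3,4,5,6,7,8,9,10,11,12,13,14,15,16,17,18,19,20,21,22,23,24,25,26,27,28,29,30,31}
step 1: y <- (max(x, -2) + (3 % 2))  {0,1,2,3,4,6,7,8,9,10,11,12,13,14,15,16,17,18,19,20,21,22,23,24,25,26,27,28,29,30,31}
step 2: y <- lane                    {0,1,2,3,4,6,7,8,9,10,11,12,13,14,15,16,17,18,19,20,21,22,23,24,25,26,27,28,29,30,31}
step 3: x <- (x - (x * -8))          {0,1,2,3,4,6,7,8,9,10,11,12,13,14,15,16,17,18,19,20,21,22,23,24,25,26,27,28,29,30,31}
step 4: y <- ((y - x) - (y % -3))    {5}
step 5: x <- x                       {0,1,2,3,4,5,6,7,8,9,10,11,12,13,14,15,16,17,18,19,20,21,22,23,24,25,26,27,28,29,30,31}
step 6: x <- ((x // -3) * (lane + lane)) {0,1,2,3,4,5,6,7,8,9,10,11,12,13,14,15,16,17,18,19,20,21,22,23,24,25,26,27,28,29,30,31}
step 7: eval ((x + -2) == 5)         {0,1,2,3,4,5,6,7,8,9,10,11,12,13,14,15,16,17,18,19,20,21,22,23,24,25,26,27,28,29,30,31}
step 8: y <- (min(-7, 8) // 3)       {0,1,2,3,4,5,6,7,8,9,10,11,12,13,14,15,16,17,18,19,20,21,22,23,24,25,26,27,28,29,30,31}
step 9: y <- y                       {0,1,2,3,4,5,6,7,8,9,10,11,12,13,14,15,16,17,18,19,20,21,22,23,24,25,26,27,28,29,30,31}
step 10: y <- (max(y, -9) % -2)       {0,1,2,3,4,5,6,7,8,9,10,11,12,13,14,15,16,17,18,19,20,21,22,23,24,25,26,27,28,29,30,31}
step 11: y <- min((y + y), y)         {0,1,2,3,4,5,6,7,8,9,10,11,12,13,14,15,16,17,18,19,20,21,22,23,24,25,26,27,28,29,30,31}
step 12: y <- max(lane, (5 * -9))     {0,1,2,3,4,5,6,7,8,9,10,11,12,13,14,15,16,17,18,19,20,21,22,23,24,25,26,27,28,29,30,31}

Answer: 13 steps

y: 0,1,2,3,4,5,6,7,8,9,10,11,12,13,14,15,16,17,18,19,20,21,22,23,24,25,26,27,28,29,30,31
x: 0,-6,-24,-54,-96,-20,-216,-294,-384,-486,-600,-726,-864,-1014,-1176,-1350,-1536,-1734,-1944,-2166,-2400,-2646,-2904,-3174,-3456,-3750,-4056,-4374,-4704,-5046,-5400,-5766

steps = 13; useful = 382; efficiency = 382/416 = 191/208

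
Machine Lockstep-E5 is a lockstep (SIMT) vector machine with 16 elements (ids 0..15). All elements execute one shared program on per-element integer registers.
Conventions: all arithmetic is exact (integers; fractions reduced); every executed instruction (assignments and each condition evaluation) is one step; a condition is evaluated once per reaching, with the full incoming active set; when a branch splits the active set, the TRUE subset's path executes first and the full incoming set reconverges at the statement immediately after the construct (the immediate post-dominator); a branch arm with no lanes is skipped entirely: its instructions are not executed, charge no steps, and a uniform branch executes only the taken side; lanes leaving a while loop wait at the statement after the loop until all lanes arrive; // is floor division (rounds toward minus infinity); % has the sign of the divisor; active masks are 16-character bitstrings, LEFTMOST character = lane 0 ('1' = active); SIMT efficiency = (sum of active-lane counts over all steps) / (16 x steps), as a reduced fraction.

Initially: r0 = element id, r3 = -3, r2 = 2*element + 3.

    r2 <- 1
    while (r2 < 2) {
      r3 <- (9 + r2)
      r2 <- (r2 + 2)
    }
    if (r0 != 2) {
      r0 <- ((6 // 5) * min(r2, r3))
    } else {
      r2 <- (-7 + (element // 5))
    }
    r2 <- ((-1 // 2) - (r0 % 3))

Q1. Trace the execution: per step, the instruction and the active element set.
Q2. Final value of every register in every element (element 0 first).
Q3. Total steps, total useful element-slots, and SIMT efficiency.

step 0: r2 <- 1                      1111111111111111
step 1: eval (r2 < 2)                1111111111111111
step 2: r3 <- (9 + r2)               1111111111111111
step 3: r2 <- (r2 + 2)               1111111111111111
step 4: eval (r2 < 2)                1111111111111111
step 5: eval (r0 != 2)               1111111111111111
step 6: r0 <- ((6 // 5) * min(r2, r3)) 1101111111111111
step 7: r2 <- (-7 + (element // 5))  0010000000000000
step 8: r2 <- ((-1 // 2) - (r0 % 3)) 1111111111111111

Answer: 9 steps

r0: 3,3,2,3,3,3,3,3,3,3,3,3,3,3,3,3
r3: 10,10,10,10,10,10,10,10,10,10,10,10,10,10,10,10
r2: -1,-1,-3,-1,-1,-1,-1,-1,-1,-1,-1,-1,-1,-1,-1,-1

steps = 9; useful = 128; efficiency = 128/144 = 8/9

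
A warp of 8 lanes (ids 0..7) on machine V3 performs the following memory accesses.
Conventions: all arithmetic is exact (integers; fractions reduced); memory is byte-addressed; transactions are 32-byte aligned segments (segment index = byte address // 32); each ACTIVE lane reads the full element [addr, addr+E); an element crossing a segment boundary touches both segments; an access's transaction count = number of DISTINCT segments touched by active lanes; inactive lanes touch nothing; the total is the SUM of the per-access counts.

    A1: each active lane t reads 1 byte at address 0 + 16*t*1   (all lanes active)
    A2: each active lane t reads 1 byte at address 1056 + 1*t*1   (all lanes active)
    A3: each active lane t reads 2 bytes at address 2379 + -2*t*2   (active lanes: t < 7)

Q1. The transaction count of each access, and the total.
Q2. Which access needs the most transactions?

A1: 4 transactions
A2: 1 transaction
A3: 2 transactions

Answer: 4,1,2; total 7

Answer: A1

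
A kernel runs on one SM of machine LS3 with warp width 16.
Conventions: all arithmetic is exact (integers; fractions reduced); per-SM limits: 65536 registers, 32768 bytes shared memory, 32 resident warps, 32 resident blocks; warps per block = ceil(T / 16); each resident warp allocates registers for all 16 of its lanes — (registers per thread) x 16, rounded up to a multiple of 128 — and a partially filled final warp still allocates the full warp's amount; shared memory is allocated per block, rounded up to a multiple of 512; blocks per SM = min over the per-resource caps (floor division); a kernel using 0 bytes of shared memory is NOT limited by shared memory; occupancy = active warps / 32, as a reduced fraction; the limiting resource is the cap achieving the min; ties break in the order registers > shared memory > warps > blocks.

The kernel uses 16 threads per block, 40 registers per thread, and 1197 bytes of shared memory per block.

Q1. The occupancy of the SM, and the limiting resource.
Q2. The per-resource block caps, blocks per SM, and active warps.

Answer: occupancy 21/32, limited by shared memory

registers: 102 blocks
shared memory: 21 blocks
warps: 32 blocks
blocks: 32 blocks

Answer: 21 blocks, 21 active warps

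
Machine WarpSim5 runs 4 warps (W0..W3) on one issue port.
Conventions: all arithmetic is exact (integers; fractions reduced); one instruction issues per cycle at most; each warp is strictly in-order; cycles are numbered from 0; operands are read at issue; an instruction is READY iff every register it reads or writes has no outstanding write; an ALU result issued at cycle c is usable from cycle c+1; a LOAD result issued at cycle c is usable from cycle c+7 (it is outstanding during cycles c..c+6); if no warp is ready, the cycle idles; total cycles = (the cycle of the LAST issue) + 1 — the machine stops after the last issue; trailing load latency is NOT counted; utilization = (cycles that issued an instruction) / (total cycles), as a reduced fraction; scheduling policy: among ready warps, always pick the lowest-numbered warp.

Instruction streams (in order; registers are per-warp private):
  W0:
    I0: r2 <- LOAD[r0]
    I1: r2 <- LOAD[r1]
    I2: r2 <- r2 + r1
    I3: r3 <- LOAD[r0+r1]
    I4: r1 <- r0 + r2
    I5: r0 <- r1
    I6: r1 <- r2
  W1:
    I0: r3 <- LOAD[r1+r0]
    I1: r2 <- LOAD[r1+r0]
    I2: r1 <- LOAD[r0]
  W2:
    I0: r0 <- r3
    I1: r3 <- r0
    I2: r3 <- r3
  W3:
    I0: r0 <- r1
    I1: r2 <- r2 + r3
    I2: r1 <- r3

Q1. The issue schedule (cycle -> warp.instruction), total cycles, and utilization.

cycle 0: W0.I0
cycle 1: W1.I0
cycle 2: W1.I1
cycle 3: W1.I2
cycle 4: W2.I0
cycle 5: W2.I1
cycle 6: W2.I2
cycle 7: W0.I1
cycle 8: W3.I0
cycle 9: W3.I1
cycle 10: W3.I2
cycle 11: idle
cycle 12: idle
cycle 13: idle
cycle 14: W0.I2
cycle 15: W0.I3
cycle 16: W0.I4
cycle 17: W0.I5
cycle 18: W0.I6

Answer: 19 cycles, utilization 16/19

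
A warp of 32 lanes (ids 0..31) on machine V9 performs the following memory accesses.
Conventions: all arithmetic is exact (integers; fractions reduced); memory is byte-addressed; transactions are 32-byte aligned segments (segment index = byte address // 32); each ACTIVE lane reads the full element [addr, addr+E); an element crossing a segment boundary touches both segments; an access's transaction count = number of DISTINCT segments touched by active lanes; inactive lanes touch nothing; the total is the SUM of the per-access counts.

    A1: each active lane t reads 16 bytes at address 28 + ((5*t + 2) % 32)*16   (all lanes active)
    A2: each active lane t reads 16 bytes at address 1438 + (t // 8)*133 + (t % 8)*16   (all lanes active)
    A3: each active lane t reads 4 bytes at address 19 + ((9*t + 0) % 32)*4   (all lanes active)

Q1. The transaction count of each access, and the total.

A1: 17 transactions
A2: 18 transactions
A3: 5 transactions

Answer: 17,18,5; total 40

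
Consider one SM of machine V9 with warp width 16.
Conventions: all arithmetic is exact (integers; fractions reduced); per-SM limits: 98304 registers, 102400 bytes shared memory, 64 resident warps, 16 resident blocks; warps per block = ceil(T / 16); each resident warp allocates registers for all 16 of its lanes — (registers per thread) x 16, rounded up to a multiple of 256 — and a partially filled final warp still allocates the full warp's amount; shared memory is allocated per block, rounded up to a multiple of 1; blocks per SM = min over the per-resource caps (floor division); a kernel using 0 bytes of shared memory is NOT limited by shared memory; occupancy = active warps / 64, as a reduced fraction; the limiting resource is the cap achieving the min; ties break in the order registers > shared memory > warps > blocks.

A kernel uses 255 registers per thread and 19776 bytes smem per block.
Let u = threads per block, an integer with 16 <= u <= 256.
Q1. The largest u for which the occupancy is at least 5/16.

Answer: u = 192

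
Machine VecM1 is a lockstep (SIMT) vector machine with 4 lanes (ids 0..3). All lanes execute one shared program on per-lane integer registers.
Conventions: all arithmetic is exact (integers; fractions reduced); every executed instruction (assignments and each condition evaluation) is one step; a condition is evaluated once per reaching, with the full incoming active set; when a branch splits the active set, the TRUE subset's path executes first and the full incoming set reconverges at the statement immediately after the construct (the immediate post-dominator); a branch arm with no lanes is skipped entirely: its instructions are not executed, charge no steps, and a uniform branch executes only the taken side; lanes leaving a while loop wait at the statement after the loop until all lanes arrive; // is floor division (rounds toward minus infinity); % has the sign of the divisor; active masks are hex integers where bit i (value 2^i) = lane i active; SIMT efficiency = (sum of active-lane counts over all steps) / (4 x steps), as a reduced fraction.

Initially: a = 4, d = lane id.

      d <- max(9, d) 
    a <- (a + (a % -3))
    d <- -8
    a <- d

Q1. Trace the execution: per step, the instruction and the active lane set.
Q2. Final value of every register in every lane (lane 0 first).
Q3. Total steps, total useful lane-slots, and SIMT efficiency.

step 0: d <- max(9, d)               0xf
step 1: a <- (a + (a % -3))          0xf
step 2: d <- -8                      0xf
step 3: a <- d                       0xf

Answer: 4 steps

a: -8,-8,-8,-8
d: -8,-8,-8,-8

steps = 4; useful = 16; efficiency = 16/16 = 1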